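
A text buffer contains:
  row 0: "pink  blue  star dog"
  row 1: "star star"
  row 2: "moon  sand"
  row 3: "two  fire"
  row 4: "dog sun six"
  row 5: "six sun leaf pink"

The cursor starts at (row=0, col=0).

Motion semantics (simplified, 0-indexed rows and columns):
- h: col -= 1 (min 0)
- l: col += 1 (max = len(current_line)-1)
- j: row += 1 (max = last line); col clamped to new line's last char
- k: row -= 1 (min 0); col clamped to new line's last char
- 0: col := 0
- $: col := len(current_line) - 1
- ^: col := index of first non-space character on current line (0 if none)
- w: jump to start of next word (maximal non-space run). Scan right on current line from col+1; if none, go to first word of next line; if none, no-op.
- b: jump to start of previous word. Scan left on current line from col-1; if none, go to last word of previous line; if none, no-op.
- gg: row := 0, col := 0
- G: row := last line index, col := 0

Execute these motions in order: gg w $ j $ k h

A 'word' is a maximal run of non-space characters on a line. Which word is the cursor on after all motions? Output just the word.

Answer: blue

Derivation:
After 1 (gg): row=0 col=0 char='p'
After 2 (w): row=0 col=6 char='b'
After 3 ($): row=0 col=19 char='g'
After 4 (j): row=1 col=8 char='r'
After 5 ($): row=1 col=8 char='r'
After 6 (k): row=0 col=8 char='u'
After 7 (h): row=0 col=7 char='l'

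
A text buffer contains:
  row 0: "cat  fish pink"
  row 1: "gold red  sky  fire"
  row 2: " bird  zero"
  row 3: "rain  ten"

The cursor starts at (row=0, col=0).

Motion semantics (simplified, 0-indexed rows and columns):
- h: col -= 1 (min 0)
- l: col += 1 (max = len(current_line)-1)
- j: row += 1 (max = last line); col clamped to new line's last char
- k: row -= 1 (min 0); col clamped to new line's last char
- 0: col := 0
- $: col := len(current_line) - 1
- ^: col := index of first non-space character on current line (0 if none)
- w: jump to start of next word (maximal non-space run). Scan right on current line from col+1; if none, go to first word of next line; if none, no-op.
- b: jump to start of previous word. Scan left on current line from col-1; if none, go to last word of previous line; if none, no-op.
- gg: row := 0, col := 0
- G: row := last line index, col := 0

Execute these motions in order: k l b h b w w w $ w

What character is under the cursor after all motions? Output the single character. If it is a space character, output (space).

Answer: b

Derivation:
After 1 (k): row=0 col=0 char='c'
After 2 (l): row=0 col=1 char='a'
After 3 (b): row=0 col=0 char='c'
After 4 (h): row=0 col=0 char='c'
After 5 (b): row=0 col=0 char='c'
After 6 (w): row=0 col=5 char='f'
After 7 (w): row=0 col=10 char='p'
After 8 (w): row=1 col=0 char='g'
After 9 ($): row=1 col=18 char='e'
After 10 (w): row=2 col=1 char='b'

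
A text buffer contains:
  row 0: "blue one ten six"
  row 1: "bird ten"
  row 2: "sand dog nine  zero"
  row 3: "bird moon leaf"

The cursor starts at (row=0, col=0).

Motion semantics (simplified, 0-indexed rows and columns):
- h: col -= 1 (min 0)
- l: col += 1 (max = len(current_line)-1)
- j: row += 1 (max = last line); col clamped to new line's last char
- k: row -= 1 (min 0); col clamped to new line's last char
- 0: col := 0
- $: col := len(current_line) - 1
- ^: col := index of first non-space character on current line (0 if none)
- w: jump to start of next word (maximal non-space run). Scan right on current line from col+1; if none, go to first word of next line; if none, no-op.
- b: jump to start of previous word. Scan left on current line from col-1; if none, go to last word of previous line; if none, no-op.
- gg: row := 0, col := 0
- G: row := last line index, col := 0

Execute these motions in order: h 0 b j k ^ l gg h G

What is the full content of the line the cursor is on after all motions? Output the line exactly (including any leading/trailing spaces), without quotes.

After 1 (h): row=0 col=0 char='b'
After 2 (0): row=0 col=0 char='b'
After 3 (b): row=0 col=0 char='b'
After 4 (j): row=1 col=0 char='b'
After 5 (k): row=0 col=0 char='b'
After 6 (^): row=0 col=0 char='b'
After 7 (l): row=0 col=1 char='l'
After 8 (gg): row=0 col=0 char='b'
After 9 (h): row=0 col=0 char='b'
After 10 (G): row=3 col=0 char='b'

Answer: bird moon leaf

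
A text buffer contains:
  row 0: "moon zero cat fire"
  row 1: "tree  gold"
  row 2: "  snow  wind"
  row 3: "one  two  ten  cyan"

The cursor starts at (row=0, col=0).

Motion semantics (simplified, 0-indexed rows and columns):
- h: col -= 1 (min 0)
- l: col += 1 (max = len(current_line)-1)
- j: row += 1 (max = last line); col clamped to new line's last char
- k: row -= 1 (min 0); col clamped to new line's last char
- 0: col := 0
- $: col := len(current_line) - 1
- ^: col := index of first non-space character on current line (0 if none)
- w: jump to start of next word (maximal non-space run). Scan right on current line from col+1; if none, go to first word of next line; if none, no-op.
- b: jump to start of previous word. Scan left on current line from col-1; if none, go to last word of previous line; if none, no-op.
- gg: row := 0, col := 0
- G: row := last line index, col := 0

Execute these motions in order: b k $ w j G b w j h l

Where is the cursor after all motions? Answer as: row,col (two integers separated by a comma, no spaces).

After 1 (b): row=0 col=0 char='m'
After 2 (k): row=0 col=0 char='m'
After 3 ($): row=0 col=17 char='e'
After 4 (w): row=1 col=0 char='t'
After 5 (j): row=2 col=0 char='_'
After 6 (G): row=3 col=0 char='o'
After 7 (b): row=2 col=8 char='w'
After 8 (w): row=3 col=0 char='o'
After 9 (j): row=3 col=0 char='o'
After 10 (h): row=3 col=0 char='o'
After 11 (l): row=3 col=1 char='n'

Answer: 3,1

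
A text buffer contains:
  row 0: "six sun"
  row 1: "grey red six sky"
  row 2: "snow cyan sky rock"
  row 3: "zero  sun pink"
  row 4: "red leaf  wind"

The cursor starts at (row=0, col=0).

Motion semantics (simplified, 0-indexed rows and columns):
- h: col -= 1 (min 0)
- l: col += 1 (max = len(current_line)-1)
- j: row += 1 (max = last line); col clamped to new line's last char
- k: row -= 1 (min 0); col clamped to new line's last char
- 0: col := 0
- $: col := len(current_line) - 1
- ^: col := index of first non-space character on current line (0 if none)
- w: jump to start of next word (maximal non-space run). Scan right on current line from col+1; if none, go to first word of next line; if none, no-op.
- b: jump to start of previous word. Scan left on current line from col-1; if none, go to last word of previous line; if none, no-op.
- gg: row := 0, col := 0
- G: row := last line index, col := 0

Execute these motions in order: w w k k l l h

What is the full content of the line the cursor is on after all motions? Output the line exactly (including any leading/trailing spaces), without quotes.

Answer: six sun

Derivation:
After 1 (w): row=0 col=4 char='s'
After 2 (w): row=1 col=0 char='g'
After 3 (k): row=0 col=0 char='s'
After 4 (k): row=0 col=0 char='s'
After 5 (l): row=0 col=1 char='i'
After 6 (l): row=0 col=2 char='x'
After 7 (h): row=0 col=1 char='i'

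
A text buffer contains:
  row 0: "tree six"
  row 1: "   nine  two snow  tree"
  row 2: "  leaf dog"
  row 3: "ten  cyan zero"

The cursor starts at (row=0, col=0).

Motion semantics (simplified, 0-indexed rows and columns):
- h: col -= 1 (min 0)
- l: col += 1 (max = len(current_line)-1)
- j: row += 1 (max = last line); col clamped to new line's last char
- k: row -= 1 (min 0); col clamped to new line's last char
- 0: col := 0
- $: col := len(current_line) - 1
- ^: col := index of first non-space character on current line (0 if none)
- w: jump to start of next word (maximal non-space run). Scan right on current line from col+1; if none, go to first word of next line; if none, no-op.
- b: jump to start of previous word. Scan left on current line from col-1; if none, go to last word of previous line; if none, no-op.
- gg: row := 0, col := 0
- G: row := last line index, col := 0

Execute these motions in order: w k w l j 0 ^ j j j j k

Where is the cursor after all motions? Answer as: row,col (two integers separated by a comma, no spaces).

After 1 (w): row=0 col=5 char='s'
After 2 (k): row=0 col=5 char='s'
After 3 (w): row=1 col=3 char='n'
After 4 (l): row=1 col=4 char='i'
After 5 (j): row=2 col=4 char='a'
After 6 (0): row=2 col=0 char='_'
After 7 (^): row=2 col=2 char='l'
After 8 (j): row=3 col=2 char='n'
After 9 (j): row=3 col=2 char='n'
After 10 (j): row=3 col=2 char='n'
After 11 (j): row=3 col=2 char='n'
After 12 (k): row=2 col=2 char='l'

Answer: 2,2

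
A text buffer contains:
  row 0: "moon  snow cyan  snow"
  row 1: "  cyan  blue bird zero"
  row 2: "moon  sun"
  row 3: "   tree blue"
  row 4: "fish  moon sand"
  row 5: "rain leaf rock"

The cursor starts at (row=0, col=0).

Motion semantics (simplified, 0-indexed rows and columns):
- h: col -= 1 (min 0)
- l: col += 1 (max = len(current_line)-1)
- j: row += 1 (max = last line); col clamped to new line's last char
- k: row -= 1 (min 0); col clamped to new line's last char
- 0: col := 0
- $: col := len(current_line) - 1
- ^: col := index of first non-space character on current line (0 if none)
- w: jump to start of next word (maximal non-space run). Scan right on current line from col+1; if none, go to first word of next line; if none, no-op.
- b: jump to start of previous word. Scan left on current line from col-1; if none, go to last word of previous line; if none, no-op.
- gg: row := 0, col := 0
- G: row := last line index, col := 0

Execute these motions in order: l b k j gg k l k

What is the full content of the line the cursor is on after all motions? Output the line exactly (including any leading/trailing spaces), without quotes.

After 1 (l): row=0 col=1 char='o'
After 2 (b): row=0 col=0 char='m'
After 3 (k): row=0 col=0 char='m'
After 4 (j): row=1 col=0 char='_'
After 5 (gg): row=0 col=0 char='m'
After 6 (k): row=0 col=0 char='m'
After 7 (l): row=0 col=1 char='o'
After 8 (k): row=0 col=1 char='o'

Answer: moon  snow cyan  snow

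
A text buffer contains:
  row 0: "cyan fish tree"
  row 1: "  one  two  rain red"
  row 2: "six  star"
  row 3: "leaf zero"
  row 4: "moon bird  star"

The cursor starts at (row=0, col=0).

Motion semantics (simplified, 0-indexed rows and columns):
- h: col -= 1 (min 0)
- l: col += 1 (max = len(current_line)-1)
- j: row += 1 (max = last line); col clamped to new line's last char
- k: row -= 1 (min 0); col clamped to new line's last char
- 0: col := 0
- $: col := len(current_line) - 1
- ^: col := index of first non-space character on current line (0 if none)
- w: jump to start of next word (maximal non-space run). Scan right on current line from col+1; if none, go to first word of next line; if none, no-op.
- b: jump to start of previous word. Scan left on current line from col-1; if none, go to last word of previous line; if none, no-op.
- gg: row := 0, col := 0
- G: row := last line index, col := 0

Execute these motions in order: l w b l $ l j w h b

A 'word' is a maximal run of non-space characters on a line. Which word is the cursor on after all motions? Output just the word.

Answer: rain

Derivation:
After 1 (l): row=0 col=1 char='y'
After 2 (w): row=0 col=5 char='f'
After 3 (b): row=0 col=0 char='c'
After 4 (l): row=0 col=1 char='y'
After 5 ($): row=0 col=13 char='e'
After 6 (l): row=0 col=13 char='e'
After 7 (j): row=1 col=13 char='a'
After 8 (w): row=1 col=17 char='r'
After 9 (h): row=1 col=16 char='_'
After 10 (b): row=1 col=12 char='r'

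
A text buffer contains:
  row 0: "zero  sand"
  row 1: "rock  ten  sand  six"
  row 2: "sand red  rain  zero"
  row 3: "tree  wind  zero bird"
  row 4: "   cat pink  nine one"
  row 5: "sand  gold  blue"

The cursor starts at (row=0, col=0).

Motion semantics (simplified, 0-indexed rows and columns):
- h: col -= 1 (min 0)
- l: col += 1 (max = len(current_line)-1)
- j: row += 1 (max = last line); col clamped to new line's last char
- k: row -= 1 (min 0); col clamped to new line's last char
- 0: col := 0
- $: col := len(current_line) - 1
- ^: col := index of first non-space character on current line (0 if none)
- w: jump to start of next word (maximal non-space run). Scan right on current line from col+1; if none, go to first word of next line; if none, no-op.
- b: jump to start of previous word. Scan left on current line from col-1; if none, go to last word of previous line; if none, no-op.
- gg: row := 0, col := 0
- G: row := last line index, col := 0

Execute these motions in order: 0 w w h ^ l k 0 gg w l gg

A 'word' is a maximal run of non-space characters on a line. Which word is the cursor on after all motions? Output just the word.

After 1 (0): row=0 col=0 char='z'
After 2 (w): row=0 col=6 char='s'
After 3 (w): row=1 col=0 char='r'
After 4 (h): row=1 col=0 char='r'
After 5 (^): row=1 col=0 char='r'
After 6 (l): row=1 col=1 char='o'
After 7 (k): row=0 col=1 char='e'
After 8 (0): row=0 col=0 char='z'
After 9 (gg): row=0 col=0 char='z'
After 10 (w): row=0 col=6 char='s'
After 11 (l): row=0 col=7 char='a'
After 12 (gg): row=0 col=0 char='z'

Answer: zero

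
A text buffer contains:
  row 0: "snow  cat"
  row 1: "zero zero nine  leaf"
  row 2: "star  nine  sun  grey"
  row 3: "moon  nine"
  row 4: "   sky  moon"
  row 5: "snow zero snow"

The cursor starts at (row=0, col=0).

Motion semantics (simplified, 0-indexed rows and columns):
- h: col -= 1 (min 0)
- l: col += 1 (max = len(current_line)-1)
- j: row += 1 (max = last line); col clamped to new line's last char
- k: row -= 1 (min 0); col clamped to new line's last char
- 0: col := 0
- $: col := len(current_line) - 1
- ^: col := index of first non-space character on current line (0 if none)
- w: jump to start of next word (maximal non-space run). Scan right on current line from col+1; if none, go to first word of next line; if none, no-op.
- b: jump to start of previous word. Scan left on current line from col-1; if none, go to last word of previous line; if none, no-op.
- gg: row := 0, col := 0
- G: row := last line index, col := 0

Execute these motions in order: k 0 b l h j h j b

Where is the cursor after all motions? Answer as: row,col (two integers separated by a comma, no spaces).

Answer: 1,16

Derivation:
After 1 (k): row=0 col=0 char='s'
After 2 (0): row=0 col=0 char='s'
After 3 (b): row=0 col=0 char='s'
After 4 (l): row=0 col=1 char='n'
After 5 (h): row=0 col=0 char='s'
After 6 (j): row=1 col=0 char='z'
After 7 (h): row=1 col=0 char='z'
After 8 (j): row=2 col=0 char='s'
After 9 (b): row=1 col=16 char='l'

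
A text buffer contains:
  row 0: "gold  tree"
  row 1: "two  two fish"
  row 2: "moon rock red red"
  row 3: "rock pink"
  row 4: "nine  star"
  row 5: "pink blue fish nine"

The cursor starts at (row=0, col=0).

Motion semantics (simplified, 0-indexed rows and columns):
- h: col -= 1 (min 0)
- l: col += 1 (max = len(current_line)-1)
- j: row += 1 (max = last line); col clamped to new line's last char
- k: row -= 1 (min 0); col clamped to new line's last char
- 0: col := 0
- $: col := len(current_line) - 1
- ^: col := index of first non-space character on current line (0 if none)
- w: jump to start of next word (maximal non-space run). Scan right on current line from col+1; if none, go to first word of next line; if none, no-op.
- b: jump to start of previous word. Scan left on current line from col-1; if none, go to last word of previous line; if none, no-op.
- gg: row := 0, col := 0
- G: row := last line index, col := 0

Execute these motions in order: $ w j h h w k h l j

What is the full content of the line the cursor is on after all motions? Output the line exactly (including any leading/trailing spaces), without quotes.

After 1 ($): row=0 col=9 char='e'
After 2 (w): row=1 col=0 char='t'
After 3 (j): row=2 col=0 char='m'
After 4 (h): row=2 col=0 char='m'
After 5 (h): row=2 col=0 char='m'
After 6 (w): row=2 col=5 char='r'
After 7 (k): row=1 col=5 char='t'
After 8 (h): row=1 col=4 char='_'
After 9 (l): row=1 col=5 char='t'
After 10 (j): row=2 col=5 char='r'

Answer: moon rock red red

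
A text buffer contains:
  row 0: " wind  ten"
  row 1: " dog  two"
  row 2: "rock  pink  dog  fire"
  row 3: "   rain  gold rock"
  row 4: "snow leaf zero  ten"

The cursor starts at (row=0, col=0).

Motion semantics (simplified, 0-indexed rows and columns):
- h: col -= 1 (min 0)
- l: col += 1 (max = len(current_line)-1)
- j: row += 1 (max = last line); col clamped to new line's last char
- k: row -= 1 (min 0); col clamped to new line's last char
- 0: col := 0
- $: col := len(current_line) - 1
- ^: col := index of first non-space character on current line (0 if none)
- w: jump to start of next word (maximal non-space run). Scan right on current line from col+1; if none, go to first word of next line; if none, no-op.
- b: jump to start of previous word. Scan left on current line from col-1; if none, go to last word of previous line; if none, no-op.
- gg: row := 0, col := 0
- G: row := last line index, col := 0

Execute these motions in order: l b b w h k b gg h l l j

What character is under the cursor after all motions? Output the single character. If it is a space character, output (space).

After 1 (l): row=0 col=1 char='w'
After 2 (b): row=0 col=1 char='w'
After 3 (b): row=0 col=1 char='w'
After 4 (w): row=0 col=7 char='t'
After 5 (h): row=0 col=6 char='_'
After 6 (k): row=0 col=6 char='_'
After 7 (b): row=0 col=1 char='w'
After 8 (gg): row=0 col=0 char='_'
After 9 (h): row=0 col=0 char='_'
After 10 (l): row=0 col=1 char='w'
After 11 (l): row=0 col=2 char='i'
After 12 (j): row=1 col=2 char='o'

Answer: o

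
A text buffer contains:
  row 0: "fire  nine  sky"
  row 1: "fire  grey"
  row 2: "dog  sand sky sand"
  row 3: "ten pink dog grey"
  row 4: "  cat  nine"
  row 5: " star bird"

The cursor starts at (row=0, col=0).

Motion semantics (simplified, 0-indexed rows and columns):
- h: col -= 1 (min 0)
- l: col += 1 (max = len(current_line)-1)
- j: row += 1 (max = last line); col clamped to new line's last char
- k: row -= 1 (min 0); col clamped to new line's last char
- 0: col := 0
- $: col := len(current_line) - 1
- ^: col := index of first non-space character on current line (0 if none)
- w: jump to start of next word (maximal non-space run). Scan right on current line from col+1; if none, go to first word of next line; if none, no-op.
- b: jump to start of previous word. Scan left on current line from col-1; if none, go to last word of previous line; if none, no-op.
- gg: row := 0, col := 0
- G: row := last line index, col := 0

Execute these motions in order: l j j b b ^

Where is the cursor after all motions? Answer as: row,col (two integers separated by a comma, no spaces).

Answer: 1,0

Derivation:
After 1 (l): row=0 col=1 char='i'
After 2 (j): row=1 col=1 char='i'
After 3 (j): row=2 col=1 char='o'
After 4 (b): row=2 col=0 char='d'
After 5 (b): row=1 col=6 char='g'
After 6 (^): row=1 col=0 char='f'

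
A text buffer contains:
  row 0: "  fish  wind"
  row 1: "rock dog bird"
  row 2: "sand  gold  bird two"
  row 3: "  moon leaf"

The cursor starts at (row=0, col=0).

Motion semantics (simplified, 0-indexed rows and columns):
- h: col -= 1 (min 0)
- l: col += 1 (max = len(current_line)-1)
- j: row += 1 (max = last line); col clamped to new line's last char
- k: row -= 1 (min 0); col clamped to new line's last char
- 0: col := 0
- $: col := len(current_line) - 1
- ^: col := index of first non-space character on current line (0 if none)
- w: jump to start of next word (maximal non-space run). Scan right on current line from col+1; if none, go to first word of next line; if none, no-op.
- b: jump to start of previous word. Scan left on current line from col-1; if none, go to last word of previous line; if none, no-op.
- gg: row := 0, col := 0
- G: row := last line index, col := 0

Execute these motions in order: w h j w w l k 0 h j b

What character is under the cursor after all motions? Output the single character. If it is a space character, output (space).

After 1 (w): row=0 col=2 char='f'
After 2 (h): row=0 col=1 char='_'
After 3 (j): row=1 col=1 char='o'
After 4 (w): row=1 col=5 char='d'
After 5 (w): row=1 col=9 char='b'
After 6 (l): row=1 col=10 char='i'
After 7 (k): row=0 col=10 char='n'
After 8 (0): row=0 col=0 char='_'
After 9 (h): row=0 col=0 char='_'
After 10 (j): row=1 col=0 char='r'
After 11 (b): row=0 col=8 char='w'

Answer: w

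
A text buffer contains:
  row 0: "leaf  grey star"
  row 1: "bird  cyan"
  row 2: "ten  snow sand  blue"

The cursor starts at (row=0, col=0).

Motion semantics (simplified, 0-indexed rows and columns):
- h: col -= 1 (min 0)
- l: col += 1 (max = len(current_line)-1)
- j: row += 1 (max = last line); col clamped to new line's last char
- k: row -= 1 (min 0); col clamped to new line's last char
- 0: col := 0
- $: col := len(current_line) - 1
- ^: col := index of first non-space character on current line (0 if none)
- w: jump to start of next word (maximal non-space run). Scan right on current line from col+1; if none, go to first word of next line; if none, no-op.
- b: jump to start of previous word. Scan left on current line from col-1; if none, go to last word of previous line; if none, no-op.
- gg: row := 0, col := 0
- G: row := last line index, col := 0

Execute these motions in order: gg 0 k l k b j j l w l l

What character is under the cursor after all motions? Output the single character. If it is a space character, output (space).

Answer: o

Derivation:
After 1 (gg): row=0 col=0 char='l'
After 2 (0): row=0 col=0 char='l'
After 3 (k): row=0 col=0 char='l'
After 4 (l): row=0 col=1 char='e'
After 5 (k): row=0 col=1 char='e'
After 6 (b): row=0 col=0 char='l'
After 7 (j): row=1 col=0 char='b'
After 8 (j): row=2 col=0 char='t'
After 9 (l): row=2 col=1 char='e'
After 10 (w): row=2 col=5 char='s'
After 11 (l): row=2 col=6 char='n'
After 12 (l): row=2 col=7 char='o'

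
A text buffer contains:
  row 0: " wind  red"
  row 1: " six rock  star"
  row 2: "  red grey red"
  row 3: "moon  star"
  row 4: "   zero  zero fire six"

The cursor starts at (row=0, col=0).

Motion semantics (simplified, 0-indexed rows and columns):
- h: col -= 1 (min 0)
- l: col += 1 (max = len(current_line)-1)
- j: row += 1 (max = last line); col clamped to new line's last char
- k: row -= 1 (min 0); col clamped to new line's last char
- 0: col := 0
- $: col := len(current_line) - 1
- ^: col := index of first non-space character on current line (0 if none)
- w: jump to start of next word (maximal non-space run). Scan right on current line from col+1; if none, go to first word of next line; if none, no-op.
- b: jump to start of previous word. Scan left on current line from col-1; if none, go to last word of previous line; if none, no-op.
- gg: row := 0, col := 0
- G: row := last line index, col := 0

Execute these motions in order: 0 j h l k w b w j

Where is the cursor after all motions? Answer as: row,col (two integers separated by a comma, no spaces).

Answer: 1,7

Derivation:
After 1 (0): row=0 col=0 char='_'
After 2 (j): row=1 col=0 char='_'
After 3 (h): row=1 col=0 char='_'
After 4 (l): row=1 col=1 char='s'
After 5 (k): row=0 col=1 char='w'
After 6 (w): row=0 col=7 char='r'
After 7 (b): row=0 col=1 char='w'
After 8 (w): row=0 col=7 char='r'
After 9 (j): row=1 col=7 char='c'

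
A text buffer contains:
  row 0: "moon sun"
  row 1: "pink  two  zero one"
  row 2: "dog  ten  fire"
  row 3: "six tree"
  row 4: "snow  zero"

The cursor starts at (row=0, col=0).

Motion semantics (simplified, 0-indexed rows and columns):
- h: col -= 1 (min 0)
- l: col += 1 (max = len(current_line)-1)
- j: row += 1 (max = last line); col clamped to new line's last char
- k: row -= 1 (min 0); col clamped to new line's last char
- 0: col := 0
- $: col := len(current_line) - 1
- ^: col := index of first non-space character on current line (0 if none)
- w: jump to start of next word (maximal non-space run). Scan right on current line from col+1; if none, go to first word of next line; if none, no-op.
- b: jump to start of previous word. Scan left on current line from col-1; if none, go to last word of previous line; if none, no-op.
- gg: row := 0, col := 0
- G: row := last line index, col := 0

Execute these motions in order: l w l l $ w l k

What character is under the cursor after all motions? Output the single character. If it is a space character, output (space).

After 1 (l): row=0 col=1 char='o'
After 2 (w): row=0 col=5 char='s'
After 3 (l): row=0 col=6 char='u'
After 4 (l): row=0 col=7 char='n'
After 5 ($): row=0 col=7 char='n'
After 6 (w): row=1 col=0 char='p'
After 7 (l): row=1 col=1 char='i'
After 8 (k): row=0 col=1 char='o'

Answer: o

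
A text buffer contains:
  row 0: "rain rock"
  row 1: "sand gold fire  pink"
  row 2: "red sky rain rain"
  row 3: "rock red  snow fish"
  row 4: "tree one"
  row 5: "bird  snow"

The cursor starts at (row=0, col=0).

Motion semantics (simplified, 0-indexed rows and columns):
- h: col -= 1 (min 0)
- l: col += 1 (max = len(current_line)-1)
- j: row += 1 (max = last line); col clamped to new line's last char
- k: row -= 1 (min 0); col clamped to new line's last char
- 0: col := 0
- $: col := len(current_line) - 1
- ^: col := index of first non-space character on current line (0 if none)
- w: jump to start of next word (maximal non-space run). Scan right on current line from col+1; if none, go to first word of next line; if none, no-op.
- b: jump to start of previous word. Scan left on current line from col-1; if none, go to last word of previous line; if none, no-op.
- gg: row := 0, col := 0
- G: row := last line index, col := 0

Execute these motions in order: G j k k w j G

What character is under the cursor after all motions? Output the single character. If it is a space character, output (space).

Answer: b

Derivation:
After 1 (G): row=5 col=0 char='b'
After 2 (j): row=5 col=0 char='b'
After 3 (k): row=4 col=0 char='t'
After 4 (k): row=3 col=0 char='r'
After 5 (w): row=3 col=5 char='r'
After 6 (j): row=4 col=5 char='o'
After 7 (G): row=5 col=0 char='b'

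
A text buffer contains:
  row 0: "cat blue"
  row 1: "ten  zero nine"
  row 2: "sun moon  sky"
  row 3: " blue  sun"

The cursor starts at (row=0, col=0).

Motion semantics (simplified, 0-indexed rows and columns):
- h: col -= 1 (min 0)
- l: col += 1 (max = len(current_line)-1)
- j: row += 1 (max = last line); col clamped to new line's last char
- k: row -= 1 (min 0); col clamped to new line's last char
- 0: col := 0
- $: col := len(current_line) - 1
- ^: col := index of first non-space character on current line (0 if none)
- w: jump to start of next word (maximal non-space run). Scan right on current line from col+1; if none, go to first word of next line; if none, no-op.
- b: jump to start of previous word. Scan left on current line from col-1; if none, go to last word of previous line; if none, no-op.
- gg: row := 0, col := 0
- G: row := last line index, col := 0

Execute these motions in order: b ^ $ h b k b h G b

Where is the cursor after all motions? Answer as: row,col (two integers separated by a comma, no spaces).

After 1 (b): row=0 col=0 char='c'
After 2 (^): row=0 col=0 char='c'
After 3 ($): row=0 col=7 char='e'
After 4 (h): row=0 col=6 char='u'
After 5 (b): row=0 col=4 char='b'
After 6 (k): row=0 col=4 char='b'
After 7 (b): row=0 col=0 char='c'
After 8 (h): row=0 col=0 char='c'
After 9 (G): row=3 col=0 char='_'
After 10 (b): row=2 col=10 char='s'

Answer: 2,10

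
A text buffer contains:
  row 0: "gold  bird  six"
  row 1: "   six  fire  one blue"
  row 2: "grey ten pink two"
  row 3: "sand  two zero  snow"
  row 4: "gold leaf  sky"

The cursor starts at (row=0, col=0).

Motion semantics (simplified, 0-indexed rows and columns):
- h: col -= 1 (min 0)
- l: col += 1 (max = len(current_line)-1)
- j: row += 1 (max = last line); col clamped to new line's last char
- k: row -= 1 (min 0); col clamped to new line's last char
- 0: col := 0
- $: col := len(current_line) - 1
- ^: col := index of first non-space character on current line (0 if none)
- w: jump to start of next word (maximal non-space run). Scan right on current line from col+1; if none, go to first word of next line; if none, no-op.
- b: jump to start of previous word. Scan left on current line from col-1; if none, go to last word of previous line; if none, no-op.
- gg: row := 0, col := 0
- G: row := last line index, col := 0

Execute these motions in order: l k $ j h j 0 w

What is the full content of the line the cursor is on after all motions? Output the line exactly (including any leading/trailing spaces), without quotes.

Answer: grey ten pink two

Derivation:
After 1 (l): row=0 col=1 char='o'
After 2 (k): row=0 col=1 char='o'
After 3 ($): row=0 col=14 char='x'
After 4 (j): row=1 col=14 char='o'
After 5 (h): row=1 col=13 char='_'
After 6 (j): row=2 col=13 char='_'
After 7 (0): row=2 col=0 char='g'
After 8 (w): row=2 col=5 char='t'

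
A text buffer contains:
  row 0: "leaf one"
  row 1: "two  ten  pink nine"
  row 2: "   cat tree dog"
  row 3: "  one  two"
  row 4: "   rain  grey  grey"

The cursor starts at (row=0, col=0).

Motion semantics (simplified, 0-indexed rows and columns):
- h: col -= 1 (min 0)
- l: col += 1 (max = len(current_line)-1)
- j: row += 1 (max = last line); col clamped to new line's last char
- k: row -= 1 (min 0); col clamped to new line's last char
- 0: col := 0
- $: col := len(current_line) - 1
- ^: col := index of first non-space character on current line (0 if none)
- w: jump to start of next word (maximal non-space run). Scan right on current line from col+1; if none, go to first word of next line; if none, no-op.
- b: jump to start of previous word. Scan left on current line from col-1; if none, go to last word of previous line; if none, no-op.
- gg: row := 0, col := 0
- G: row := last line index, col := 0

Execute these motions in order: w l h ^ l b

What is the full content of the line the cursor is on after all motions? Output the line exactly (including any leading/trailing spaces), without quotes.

Answer: leaf one

Derivation:
After 1 (w): row=0 col=5 char='o'
After 2 (l): row=0 col=6 char='n'
After 3 (h): row=0 col=5 char='o'
After 4 (^): row=0 col=0 char='l'
After 5 (l): row=0 col=1 char='e'
After 6 (b): row=0 col=0 char='l'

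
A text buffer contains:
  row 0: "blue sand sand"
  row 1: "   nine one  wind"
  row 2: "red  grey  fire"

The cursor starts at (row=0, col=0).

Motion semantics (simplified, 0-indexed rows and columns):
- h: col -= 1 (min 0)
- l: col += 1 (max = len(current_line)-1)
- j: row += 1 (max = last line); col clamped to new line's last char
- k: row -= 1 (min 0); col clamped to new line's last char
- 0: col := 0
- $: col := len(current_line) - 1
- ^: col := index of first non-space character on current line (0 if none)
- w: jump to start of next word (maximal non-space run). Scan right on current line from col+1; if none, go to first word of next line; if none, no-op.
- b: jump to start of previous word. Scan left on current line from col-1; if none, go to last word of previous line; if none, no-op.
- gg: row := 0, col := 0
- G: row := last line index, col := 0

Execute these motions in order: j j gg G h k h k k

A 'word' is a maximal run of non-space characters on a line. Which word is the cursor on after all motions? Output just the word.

After 1 (j): row=1 col=0 char='_'
After 2 (j): row=2 col=0 char='r'
After 3 (gg): row=0 col=0 char='b'
After 4 (G): row=2 col=0 char='r'
After 5 (h): row=2 col=0 char='r'
After 6 (k): row=1 col=0 char='_'
After 7 (h): row=1 col=0 char='_'
After 8 (k): row=0 col=0 char='b'
After 9 (k): row=0 col=0 char='b'

Answer: blue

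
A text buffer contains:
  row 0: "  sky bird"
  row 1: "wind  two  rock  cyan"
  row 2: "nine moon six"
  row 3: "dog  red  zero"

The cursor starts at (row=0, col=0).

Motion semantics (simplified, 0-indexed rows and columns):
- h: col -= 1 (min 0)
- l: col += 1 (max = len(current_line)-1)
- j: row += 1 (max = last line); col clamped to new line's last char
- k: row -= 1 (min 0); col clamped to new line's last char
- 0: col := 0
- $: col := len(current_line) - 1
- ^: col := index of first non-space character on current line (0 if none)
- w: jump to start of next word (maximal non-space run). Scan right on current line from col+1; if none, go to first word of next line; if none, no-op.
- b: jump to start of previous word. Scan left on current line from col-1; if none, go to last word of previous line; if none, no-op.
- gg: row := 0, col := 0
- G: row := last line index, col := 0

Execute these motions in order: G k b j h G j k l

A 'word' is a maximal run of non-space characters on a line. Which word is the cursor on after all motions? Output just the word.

Answer: nine

Derivation:
After 1 (G): row=3 col=0 char='d'
After 2 (k): row=2 col=0 char='n'
After 3 (b): row=1 col=17 char='c'
After 4 (j): row=2 col=12 char='x'
After 5 (h): row=2 col=11 char='i'
After 6 (G): row=3 col=0 char='d'
After 7 (j): row=3 col=0 char='d'
After 8 (k): row=2 col=0 char='n'
After 9 (l): row=2 col=1 char='i'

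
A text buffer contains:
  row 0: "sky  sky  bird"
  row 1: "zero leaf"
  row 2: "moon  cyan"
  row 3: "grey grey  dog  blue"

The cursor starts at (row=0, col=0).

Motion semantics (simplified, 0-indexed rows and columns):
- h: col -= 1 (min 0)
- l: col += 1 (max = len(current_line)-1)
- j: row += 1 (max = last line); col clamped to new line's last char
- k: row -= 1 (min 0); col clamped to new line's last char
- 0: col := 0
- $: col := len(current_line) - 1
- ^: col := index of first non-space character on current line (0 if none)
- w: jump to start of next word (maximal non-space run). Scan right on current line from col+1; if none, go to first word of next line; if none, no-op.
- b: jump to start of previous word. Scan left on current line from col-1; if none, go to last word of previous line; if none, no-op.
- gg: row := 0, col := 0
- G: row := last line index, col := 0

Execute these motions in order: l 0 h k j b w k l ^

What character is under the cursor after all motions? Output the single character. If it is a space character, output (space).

Answer: s

Derivation:
After 1 (l): row=0 col=1 char='k'
After 2 (0): row=0 col=0 char='s'
After 3 (h): row=0 col=0 char='s'
After 4 (k): row=0 col=0 char='s'
After 5 (j): row=1 col=0 char='z'
After 6 (b): row=0 col=10 char='b'
After 7 (w): row=1 col=0 char='z'
After 8 (k): row=0 col=0 char='s'
After 9 (l): row=0 col=1 char='k'
After 10 (^): row=0 col=0 char='s'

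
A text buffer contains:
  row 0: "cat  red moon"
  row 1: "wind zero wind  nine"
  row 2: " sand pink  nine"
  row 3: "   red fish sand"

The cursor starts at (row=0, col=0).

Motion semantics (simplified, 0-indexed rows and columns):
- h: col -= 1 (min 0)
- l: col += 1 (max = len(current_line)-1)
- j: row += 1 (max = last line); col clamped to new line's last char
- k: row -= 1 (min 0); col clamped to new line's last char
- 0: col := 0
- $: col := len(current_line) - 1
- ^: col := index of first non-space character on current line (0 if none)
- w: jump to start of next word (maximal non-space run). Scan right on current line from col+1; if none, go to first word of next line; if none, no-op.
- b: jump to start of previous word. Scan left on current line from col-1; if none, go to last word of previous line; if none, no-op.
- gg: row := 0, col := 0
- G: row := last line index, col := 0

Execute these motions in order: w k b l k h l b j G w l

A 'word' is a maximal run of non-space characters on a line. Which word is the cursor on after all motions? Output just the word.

After 1 (w): row=0 col=5 char='r'
After 2 (k): row=0 col=5 char='r'
After 3 (b): row=0 col=0 char='c'
After 4 (l): row=0 col=1 char='a'
After 5 (k): row=0 col=1 char='a'
After 6 (h): row=0 col=0 char='c'
After 7 (l): row=0 col=1 char='a'
After 8 (b): row=0 col=0 char='c'
After 9 (j): row=1 col=0 char='w'
After 10 (G): row=3 col=0 char='_'
After 11 (w): row=3 col=3 char='r'
After 12 (l): row=3 col=4 char='e'

Answer: red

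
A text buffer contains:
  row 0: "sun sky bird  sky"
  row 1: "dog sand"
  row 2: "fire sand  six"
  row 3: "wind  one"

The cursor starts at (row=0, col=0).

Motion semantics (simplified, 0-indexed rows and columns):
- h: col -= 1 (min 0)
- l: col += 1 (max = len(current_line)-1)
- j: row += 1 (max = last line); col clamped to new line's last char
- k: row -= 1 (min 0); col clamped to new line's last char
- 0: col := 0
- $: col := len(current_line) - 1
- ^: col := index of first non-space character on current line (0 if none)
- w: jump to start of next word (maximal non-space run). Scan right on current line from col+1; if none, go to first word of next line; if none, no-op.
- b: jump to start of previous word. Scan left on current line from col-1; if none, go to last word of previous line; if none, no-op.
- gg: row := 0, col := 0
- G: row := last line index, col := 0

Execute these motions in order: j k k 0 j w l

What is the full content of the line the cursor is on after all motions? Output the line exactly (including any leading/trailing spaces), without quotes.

After 1 (j): row=1 col=0 char='d'
After 2 (k): row=0 col=0 char='s'
After 3 (k): row=0 col=0 char='s'
After 4 (0): row=0 col=0 char='s'
After 5 (j): row=1 col=0 char='d'
After 6 (w): row=1 col=4 char='s'
After 7 (l): row=1 col=5 char='a'

Answer: dog sand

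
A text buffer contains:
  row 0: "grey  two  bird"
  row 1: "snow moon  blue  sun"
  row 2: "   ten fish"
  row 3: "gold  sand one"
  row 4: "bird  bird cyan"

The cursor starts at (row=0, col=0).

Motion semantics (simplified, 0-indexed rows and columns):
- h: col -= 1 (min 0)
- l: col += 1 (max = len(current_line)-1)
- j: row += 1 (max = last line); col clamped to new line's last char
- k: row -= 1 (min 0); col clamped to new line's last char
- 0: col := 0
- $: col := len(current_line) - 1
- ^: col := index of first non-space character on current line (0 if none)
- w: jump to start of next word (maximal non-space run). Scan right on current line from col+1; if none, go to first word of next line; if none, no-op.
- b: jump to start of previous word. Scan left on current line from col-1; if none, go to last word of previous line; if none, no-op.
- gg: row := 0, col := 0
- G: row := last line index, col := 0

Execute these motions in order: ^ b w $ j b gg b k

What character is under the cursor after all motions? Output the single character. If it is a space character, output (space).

After 1 (^): row=0 col=0 char='g'
After 2 (b): row=0 col=0 char='g'
After 3 (w): row=0 col=6 char='t'
After 4 ($): row=0 col=14 char='d'
After 5 (j): row=1 col=14 char='e'
After 6 (b): row=1 col=11 char='b'
After 7 (gg): row=0 col=0 char='g'
After 8 (b): row=0 col=0 char='g'
After 9 (k): row=0 col=0 char='g'

Answer: g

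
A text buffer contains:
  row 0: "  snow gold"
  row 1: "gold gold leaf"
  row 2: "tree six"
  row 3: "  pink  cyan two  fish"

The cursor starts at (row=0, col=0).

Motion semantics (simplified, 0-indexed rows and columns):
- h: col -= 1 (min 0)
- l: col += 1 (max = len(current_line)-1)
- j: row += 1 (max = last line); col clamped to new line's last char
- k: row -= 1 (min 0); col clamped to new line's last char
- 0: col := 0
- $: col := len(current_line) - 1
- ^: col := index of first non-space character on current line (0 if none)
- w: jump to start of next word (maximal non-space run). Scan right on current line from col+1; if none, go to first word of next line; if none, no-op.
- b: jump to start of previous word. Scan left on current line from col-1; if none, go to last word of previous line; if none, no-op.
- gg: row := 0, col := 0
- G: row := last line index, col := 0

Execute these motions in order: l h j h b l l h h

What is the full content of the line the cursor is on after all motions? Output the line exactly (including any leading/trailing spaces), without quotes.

Answer:   snow gold

Derivation:
After 1 (l): row=0 col=1 char='_'
After 2 (h): row=0 col=0 char='_'
After 3 (j): row=1 col=0 char='g'
After 4 (h): row=1 col=0 char='g'
After 5 (b): row=0 col=7 char='g'
After 6 (l): row=0 col=8 char='o'
After 7 (l): row=0 col=9 char='l'
After 8 (h): row=0 col=8 char='o'
After 9 (h): row=0 col=7 char='g'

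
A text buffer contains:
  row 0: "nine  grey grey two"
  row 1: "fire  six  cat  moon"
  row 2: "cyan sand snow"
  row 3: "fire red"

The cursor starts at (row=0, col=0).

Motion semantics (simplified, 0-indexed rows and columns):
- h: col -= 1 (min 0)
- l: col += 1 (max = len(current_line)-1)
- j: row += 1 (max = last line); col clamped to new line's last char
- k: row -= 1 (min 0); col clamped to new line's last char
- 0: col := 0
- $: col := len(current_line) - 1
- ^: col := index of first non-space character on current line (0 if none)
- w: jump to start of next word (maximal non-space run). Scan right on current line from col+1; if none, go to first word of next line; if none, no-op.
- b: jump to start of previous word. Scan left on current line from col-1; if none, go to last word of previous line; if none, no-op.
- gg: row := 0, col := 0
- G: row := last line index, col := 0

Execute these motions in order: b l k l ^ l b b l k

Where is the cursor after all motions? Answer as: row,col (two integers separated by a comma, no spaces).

After 1 (b): row=0 col=0 char='n'
After 2 (l): row=0 col=1 char='i'
After 3 (k): row=0 col=1 char='i'
After 4 (l): row=0 col=2 char='n'
After 5 (^): row=0 col=0 char='n'
After 6 (l): row=0 col=1 char='i'
After 7 (b): row=0 col=0 char='n'
After 8 (b): row=0 col=0 char='n'
After 9 (l): row=0 col=1 char='i'
After 10 (k): row=0 col=1 char='i'

Answer: 0,1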